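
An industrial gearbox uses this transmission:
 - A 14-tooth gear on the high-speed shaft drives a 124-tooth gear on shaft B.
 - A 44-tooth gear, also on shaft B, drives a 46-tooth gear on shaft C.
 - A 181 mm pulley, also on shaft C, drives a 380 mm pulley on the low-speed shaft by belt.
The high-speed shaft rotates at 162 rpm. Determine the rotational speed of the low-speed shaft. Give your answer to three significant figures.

the high-speed shaft → shaft B (gear mesh, 124/14): 162 ÷ 8.8571 = 18.29 rpm
shaft B → shaft C (gear mesh, 46/44): 18.29 ÷ 1.0455 = 17.495 rpm
shaft C → the low-speed shaft (belt, 380/181): 17.495 ÷ 2.0994 = 8.3332 rpm

8.33 rpm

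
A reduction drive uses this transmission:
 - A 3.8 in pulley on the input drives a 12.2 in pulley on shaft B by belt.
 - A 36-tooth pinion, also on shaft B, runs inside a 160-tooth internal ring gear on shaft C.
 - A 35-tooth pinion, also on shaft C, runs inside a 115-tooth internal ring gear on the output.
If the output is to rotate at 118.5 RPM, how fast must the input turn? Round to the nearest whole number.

Overall ratio R = 3.2105 × 4.4444 × 3.2857 = 46.884.
Required input speed = output speed × R = 118.5 × 46.884 = 5555.7 RPM.

5556 RPM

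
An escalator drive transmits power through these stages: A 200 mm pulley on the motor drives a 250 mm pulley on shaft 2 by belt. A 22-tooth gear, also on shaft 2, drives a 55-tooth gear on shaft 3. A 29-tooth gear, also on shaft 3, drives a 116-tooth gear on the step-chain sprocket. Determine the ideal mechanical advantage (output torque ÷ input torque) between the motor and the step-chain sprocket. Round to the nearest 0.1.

Each stage contributes driven/driver: belt 250/200 = 1.25, gear mesh 55/22 = 2.5, gear mesh 116/29 = 4.
Overall: 1.25 × 2.5 × 4 = 12.5.

12.5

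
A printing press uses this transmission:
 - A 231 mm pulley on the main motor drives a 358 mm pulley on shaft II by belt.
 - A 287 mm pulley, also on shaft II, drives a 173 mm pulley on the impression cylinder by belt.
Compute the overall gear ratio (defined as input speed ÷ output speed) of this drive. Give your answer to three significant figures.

Each stage contributes driven/driver: belt 358/231 = 1.5498, belt 173/287 = 0.60279.
Overall: 1.5498 × 0.60279 = 0.93419.

0.934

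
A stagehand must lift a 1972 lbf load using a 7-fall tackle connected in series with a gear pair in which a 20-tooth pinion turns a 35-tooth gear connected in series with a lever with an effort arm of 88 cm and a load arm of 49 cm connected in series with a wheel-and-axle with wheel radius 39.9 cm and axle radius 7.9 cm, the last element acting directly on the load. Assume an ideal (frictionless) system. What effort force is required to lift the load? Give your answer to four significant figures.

Block-and-tackle MA = number of supporting rope parts = 7.
Gear pair MA = 35/20 = 1.75.
Lever MA = effort arm / load arm = 88/49 = 1.7959.
Wheel-and-axle MA = R/r = 39.9/7.9 = 5.0506.
Combined ideal MA = 7 × 1.75 × 1.7959 × 5.0506 = 111.11.
Effort = load / MA = 1972 / 111.11 = 17.748 lbf.

17.75 lbf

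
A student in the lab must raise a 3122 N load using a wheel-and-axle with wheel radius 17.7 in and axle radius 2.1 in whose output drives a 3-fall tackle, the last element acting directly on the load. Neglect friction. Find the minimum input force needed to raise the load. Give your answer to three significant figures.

Wheel-and-axle MA = R/r = 17.7/2.1 = 8.4286.
Block-and-tackle MA = number of supporting rope parts = 3.
Combined ideal MA = 8.4286 × 3 = 25.286.
Effort = load / MA = 3122 / 25.286 = 123.47 N.

123 N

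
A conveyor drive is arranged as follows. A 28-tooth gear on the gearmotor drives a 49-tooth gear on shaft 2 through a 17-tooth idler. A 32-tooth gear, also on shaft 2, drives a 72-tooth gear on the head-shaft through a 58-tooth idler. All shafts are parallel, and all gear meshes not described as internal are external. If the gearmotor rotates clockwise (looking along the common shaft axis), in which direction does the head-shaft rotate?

clockwise

the gearmotor → shaft 2: driver → idler → driven is 2 external meshes, 2 reversals → CW.
shaft 2 → the head-shaft: driver → idler → driven is 2 external meshes, 2 reversals → CW.
4 reversals in total — an even number — so the head-shaft turns the same way as the gearmotor.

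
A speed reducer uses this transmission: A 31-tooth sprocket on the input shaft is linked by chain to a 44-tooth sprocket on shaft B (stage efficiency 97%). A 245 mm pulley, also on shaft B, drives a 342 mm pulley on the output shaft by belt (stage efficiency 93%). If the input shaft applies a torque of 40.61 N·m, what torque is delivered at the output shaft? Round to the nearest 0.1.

72.6 N·m

Chain: ratio = 44/31 = 1.4194; torque at shaft B = 40.61 × 1.4194 × 0.97 = 55.911 N·m.
Belt: ratio = 342/245 = 1.3959; torque at the output shaft = 55.911 × 1.3959 × 0.93 = 72.584 N·m.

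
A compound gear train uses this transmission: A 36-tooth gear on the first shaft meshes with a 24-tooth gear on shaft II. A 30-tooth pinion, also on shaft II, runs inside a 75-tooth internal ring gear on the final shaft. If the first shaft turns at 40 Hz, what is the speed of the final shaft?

24 Hz

Gear mesh: ratio = 24/36 = 0.66667, so shaft II turns at 40 / 0.66667 = 60 Hz.
Internal gear: ratio = 75/30 = 2.5, so the final shaft turns at 60 / 2.5 = 24 Hz.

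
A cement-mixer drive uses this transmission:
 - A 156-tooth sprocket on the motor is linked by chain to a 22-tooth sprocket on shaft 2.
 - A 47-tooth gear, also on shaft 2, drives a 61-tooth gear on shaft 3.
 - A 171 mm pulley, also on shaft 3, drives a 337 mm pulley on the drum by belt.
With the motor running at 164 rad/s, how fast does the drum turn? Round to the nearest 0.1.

454.7 rad/s

chain 22/156 = 0.14103 → 164/0.14103 = 1162.9 rad/s
gear mesh 61/47 = 1.2979 → 1162.9/1.2979 = 896.01 rad/s
belt 337/171 = 1.9708 → 896.01/1.9708 = 454.65 rad/s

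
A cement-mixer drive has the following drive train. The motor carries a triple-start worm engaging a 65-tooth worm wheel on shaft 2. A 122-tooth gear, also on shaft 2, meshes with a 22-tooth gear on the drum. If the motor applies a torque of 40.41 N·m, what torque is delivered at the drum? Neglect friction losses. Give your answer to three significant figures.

Worm: ratio = 65/3 = 21.667; torque at shaft 2 = 40.41 × 21.667 = 875.55 N·m.
Gear mesh: ratio = 22/122 = 0.18033; torque at the drum = 875.55 × 0.18033 = 157.89 N·m.

158 N·m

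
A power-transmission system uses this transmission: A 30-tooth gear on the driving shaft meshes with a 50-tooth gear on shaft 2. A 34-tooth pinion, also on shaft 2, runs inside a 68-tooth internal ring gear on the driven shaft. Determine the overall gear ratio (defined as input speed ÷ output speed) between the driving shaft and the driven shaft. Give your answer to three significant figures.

Each stage contributes driven/driver: gear mesh 50/30 = 1.6667, internal gear 68/34 = 2.
Overall: 1.6667 × 2 = 3.3333.

3.33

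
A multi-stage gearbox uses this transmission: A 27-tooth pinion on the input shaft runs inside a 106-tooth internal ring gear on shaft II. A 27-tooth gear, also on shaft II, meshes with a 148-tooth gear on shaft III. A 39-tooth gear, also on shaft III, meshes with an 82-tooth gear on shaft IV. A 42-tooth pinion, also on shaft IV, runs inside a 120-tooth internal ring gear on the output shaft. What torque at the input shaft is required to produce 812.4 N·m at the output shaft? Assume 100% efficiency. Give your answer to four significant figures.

6.284 N·m

Overall ratio R = 3.9259 × 5.4815 × 2.1026 × 2.8571 = 129.28.
Input torque = output torque / R = 812.4 / 129.28 = 6.2842 N·m.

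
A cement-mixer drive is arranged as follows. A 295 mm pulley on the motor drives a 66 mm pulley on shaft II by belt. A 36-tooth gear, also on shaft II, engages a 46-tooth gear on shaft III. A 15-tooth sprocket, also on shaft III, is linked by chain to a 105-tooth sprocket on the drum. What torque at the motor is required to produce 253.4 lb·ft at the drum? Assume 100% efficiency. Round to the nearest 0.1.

Overall ratio R = 0.22373 × 1.2778 × 7 = 2.0011.
Input torque = output torque / R = 253.4 / 2.0011 = 126.63 lb·ft.

126.6 lb·ft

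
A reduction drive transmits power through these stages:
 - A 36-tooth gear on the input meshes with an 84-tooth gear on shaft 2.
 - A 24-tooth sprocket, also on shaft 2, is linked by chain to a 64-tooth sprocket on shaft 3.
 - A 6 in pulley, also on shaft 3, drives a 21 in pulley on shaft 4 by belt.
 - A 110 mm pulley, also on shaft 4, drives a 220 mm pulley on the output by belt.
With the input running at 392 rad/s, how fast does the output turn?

Gear mesh: ratio = 84/36 = 2.3333, so shaft 2 turns at 392 / 2.3333 = 168 rad/s.
Chain: ratio = 64/24 = 2.6667, so shaft 3 turns at 168 / 2.6667 = 63 rad/s.
Belt: ratio = 21/6 = 3.5, so shaft 4 turns at 63 / 3.5 = 18 rad/s.
Belt: ratio = 220/110 = 2, so the output turns at 18 / 2 = 9 rad/s.

9 rad/s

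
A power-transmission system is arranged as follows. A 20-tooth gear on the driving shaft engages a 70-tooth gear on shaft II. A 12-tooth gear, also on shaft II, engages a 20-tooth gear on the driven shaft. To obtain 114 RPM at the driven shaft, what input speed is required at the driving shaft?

Overall ratio R = 3.5 × 1.6667 = 5.8333.
Required input speed = output speed × R = 114 × 5.8333 = 665 RPM.

665 RPM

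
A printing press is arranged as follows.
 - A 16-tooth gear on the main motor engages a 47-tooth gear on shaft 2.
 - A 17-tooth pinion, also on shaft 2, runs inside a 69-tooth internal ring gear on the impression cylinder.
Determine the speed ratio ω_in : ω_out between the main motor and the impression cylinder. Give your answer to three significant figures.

11.9

Each stage contributes driven/driver: gear mesh 47/16 = 2.9375, internal gear 69/17 = 4.0588.
Overall: 2.9375 × 4.0588 = 11.923.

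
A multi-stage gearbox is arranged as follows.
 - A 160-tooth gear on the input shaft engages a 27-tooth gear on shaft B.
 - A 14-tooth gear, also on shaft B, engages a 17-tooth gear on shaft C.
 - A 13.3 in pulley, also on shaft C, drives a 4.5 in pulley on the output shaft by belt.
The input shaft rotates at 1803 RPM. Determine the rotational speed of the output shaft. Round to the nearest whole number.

26006 RPM

the input shaft → shaft B (gear mesh, 27/160): 1803 ÷ 0.16875 = 10684 RPM
shaft B → shaft C (gear mesh, 17/14): 10684 ÷ 1.2143 = 8799 RPM
shaft C → the output shaft (belt, 4.5/13.3): 8799 ÷ 0.33835 = 26006 RPM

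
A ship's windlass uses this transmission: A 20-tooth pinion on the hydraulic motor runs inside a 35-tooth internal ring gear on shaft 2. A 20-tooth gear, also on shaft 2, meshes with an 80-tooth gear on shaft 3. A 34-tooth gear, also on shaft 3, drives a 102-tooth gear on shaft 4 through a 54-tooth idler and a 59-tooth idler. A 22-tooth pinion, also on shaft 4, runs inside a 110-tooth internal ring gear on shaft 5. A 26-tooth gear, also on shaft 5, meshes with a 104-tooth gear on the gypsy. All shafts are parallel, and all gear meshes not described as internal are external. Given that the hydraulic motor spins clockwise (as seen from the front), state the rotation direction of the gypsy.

counterclockwise

the hydraulic motor → shaft 2: internal mesh, same direction → CW.
shaft 2 → shaft 3: external mesh, 1 reversal → CCW.
shaft 3 → shaft 4: driver → idler → idler → driven is 3 external meshes, 3 reversals → CW.
shaft 4 → shaft 5: internal mesh, same direction → CW.
shaft 5 → the gypsy: external mesh, 1 reversal → CCW.
5 reversals in total — an odd number — so the gypsy turns opposite to the hydraulic motor.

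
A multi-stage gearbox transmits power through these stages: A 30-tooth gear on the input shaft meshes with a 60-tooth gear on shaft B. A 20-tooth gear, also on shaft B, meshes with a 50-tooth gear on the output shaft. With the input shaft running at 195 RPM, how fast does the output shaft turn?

39 RPM

Gear mesh: ratio = 60/30 = 2, so shaft B turns at 195 / 2 = 97.5 RPM.
Gear mesh: ratio = 50/20 = 2.5, so the output shaft turns at 97.5 / 2.5 = 39 RPM.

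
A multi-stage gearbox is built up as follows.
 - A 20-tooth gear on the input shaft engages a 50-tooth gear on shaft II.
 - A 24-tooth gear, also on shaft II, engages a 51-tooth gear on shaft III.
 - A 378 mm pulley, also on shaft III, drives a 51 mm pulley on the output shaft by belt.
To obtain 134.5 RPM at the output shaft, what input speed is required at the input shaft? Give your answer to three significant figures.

96.4 RPM

Overall ratio R = 2.5 × 2.125 × 0.13492 = 0.71677.
Required input speed = output speed × R = 134.5 × 0.71677 = 96.405 RPM.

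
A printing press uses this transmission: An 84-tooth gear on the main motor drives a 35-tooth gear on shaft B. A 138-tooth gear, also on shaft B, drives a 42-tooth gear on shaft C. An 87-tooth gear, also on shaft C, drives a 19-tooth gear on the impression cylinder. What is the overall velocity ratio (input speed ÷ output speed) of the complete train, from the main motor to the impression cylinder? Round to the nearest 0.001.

Each stage contributes driven/driver: gear mesh 35/84 = 0.41667, gear mesh 42/138 = 0.30435, gear mesh 19/87 = 0.21839.
Overall: 0.41667 × 0.30435 × 0.21839 = 0.027694.

0.028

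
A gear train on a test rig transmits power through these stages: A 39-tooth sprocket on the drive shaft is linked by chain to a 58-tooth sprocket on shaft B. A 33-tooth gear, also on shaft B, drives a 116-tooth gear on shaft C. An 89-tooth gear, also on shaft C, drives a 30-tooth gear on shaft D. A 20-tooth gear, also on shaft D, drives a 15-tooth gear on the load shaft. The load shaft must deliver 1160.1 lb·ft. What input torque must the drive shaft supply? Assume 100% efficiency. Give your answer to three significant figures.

878 lb·ft

Overall ratio R = 1.4872 × 3.5152 × 0.33708 × 0.75 = 1.3216.
Input torque = output torque / R = 1160.1 / 1.3216 = 877.8 lb·ft.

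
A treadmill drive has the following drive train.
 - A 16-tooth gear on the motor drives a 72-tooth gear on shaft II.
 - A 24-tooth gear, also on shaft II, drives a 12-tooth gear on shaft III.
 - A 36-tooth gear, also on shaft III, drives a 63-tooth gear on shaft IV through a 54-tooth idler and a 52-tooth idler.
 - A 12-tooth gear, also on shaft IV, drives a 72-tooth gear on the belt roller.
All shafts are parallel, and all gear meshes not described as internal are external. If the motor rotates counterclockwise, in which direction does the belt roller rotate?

the motor → shaft II: external mesh, 1 reversal → CW.
shaft II → shaft III: external mesh, 1 reversal → CCW.
shaft III → shaft IV: driver → idler → idler → driven is 3 external meshes, 3 reversals → CW.
shaft IV → the belt roller: external mesh, 1 reversal → CCW.
6 reversals in total — an even number — so the belt roller turns the same way as the motor.

counterclockwise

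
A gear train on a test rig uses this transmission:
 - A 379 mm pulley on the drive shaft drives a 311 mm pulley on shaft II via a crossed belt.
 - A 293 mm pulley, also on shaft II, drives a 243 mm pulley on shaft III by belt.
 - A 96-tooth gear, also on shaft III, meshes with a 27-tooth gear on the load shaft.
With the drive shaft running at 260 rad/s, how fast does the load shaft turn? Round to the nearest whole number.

the drive shaft → shaft II (belt, 311/379): 260 ÷ 0.82058 = 316.85 rad/s
shaft II → shaft III (belt, 243/293): 316.85 ÷ 0.82935 = 382.04 rad/s
shaft III → the load shaft (gear mesh, 27/96): 382.04 ÷ 0.28125 = 1358.4 rad/s

1358 rad/s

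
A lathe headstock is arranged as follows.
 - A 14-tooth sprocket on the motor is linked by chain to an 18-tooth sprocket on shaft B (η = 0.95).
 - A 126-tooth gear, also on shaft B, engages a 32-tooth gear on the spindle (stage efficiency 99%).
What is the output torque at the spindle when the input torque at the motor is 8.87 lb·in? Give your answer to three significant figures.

After the chain (18/14): 8.87 × 1.2857 × 0.95 = 10.834 lb·in
After the gear mesh (32/126): 10.834 × 0.25397 × 0.99 = 2.724 lb·in

2.72 lb·in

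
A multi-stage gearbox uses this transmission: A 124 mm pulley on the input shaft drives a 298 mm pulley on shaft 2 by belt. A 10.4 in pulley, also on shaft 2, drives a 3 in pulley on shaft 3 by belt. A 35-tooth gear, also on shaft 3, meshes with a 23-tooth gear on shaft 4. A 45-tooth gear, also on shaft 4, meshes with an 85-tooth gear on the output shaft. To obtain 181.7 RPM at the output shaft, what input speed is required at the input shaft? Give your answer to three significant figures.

Overall ratio R = 2.4032 × 0.28846 × 0.65714 × 1.8889 = 0.8605.
Required input speed = output speed × R = 181.7 × 0.8605 = 156.35 RPM.

156 RPM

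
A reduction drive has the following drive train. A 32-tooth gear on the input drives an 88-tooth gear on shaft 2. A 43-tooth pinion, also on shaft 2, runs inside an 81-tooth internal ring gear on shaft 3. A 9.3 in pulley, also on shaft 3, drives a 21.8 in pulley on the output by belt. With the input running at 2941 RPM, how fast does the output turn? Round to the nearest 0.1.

242.2 RPM

the input → shaft 2 (gear mesh, 88/32): 2941 ÷ 2.75 = 1069.5 RPM
shaft 2 → shaft 3 (internal gear, 81/43): 1069.5 ÷ 1.8837 = 567.74 RPM
shaft 3 → the output (belt, 21.8/9.3): 567.74 ÷ 2.3441 = 242.2 RPM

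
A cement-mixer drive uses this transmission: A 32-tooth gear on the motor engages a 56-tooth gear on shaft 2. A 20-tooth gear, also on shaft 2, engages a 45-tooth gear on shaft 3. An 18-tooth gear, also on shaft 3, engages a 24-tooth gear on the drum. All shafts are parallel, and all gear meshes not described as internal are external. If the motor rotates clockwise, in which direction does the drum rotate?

the motor → shaft 2: external mesh, 1 reversal → CCW.
shaft 2 → shaft 3: external mesh, 1 reversal → CW.
shaft 3 → the drum: external mesh, 1 reversal → CCW.
3 reversals in total — an odd number — so the drum turns opposite to the motor.

counterclockwise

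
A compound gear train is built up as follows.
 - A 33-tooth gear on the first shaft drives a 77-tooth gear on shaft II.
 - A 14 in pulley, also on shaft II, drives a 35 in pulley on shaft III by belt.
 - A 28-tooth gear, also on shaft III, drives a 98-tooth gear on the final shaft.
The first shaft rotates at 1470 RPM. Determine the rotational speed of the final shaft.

72 RPM

Gear mesh: ratio = 77/33 = 2.3333, so shaft II turns at 1470 / 2.3333 = 630 RPM.
Belt: ratio = 35/14 = 2.5, so shaft III turns at 630 / 2.5 = 252 RPM.
Gear mesh: ratio = 98/28 = 3.5, so the final shaft turns at 252 / 3.5 = 72 RPM.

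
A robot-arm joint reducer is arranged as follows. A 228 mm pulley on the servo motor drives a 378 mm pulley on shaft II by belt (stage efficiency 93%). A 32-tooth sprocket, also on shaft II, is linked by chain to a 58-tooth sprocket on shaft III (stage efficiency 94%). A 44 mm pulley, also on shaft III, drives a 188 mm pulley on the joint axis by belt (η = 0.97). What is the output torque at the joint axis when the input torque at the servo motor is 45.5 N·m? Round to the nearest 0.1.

Belt: ratio = 378/228 = 1.6579; torque at shaft II = 45.5 × 1.6579 × 0.93 = 70.154 N·m.
Chain: ratio = 58/32 = 1.8125; torque at shaft III = 70.154 × 1.8125 × 0.94 = 119.52 N·m.
Belt: ratio = 188/44 = 4.2727; torque at the joint axis = 119.52 × 4.2727 × 0.97 = 495.37 N·m.

495.4 N·m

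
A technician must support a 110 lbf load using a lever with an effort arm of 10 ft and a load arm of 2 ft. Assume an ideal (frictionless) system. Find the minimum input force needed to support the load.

22 lbf

Lever MA = effort arm / load arm = 10/2 = 5.
Effort = load / MA = 110 / 5 = 22 lbf.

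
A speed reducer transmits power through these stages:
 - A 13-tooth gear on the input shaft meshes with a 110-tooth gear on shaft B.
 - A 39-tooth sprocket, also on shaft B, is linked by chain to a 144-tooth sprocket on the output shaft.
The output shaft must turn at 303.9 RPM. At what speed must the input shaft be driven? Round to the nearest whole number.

9495 RPM

Overall ratio R = 8.4615 × 3.6923 = 31.243.
Required input speed = output speed × R = 303.9 × 31.243 = 9494.6 RPM.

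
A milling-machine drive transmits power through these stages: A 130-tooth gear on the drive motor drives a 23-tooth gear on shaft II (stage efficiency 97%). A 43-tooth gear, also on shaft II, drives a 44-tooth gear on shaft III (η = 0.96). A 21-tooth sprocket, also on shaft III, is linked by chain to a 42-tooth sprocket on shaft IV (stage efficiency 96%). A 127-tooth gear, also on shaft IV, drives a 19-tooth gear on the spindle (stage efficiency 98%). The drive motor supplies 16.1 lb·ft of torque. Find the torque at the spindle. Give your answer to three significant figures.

0.764 lb·ft

Gear mesh: ratio = 23/130 = 0.17692; torque at shaft II = 16.1 × 0.17692 × 0.97 = 2.763 lb·ft.
Gear mesh: ratio = 44/43 = 1.0233; torque at shaft III = 2.763 × 1.0233 × 0.96 = 2.7142 lb·ft.
Chain: ratio = 42/21 = 2; torque at shaft IV = 2.7142 × 2 × 0.96 = 5.2112 lb·ft.
Gear mesh: ratio = 19/127 = 0.14961; torque at the spindle = 5.2112 × 0.14961 × 0.98 = 0.76404 lb·ft.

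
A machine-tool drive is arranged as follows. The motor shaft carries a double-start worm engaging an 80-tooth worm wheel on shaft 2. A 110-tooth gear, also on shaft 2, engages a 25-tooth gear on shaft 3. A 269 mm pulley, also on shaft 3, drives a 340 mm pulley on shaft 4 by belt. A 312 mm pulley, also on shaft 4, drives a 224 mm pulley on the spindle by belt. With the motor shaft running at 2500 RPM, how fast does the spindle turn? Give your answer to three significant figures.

Worm: ratio = 80/2 = 40, so shaft 2 turns at 2500 / 40 = 62.5 RPM.
Gear mesh: ratio = 25/110 = 0.22727, so shaft 3 turns at 62.5 / 0.22727 = 275 RPM.
Belt: ratio = 340/269 = 1.2639, so shaft 4 turns at 275 / 1.2639 = 217.57 RPM.
Belt: ratio = 224/312 = 0.71795, so the spindle turns at 217.57 / 0.71795 = 303.05 RPM.

303 RPM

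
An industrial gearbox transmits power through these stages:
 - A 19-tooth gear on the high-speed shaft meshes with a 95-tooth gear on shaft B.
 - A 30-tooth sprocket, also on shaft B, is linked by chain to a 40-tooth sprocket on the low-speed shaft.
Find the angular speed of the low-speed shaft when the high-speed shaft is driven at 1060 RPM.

gear mesh 95/19 = 5 → 1060/5 = 212 RPM
chain 40/30 = 1.3333 → 212/1.3333 = 159 RPM

159 RPM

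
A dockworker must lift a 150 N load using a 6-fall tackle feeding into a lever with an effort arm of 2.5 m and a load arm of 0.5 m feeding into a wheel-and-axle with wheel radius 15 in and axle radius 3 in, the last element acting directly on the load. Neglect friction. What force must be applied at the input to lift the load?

1 N

Block-and-tackle MA = number of supporting rope parts = 6.
Lever MA = effort arm / load arm = 2.5/0.5 = 5.
Wheel-and-axle MA = R/r = 15/3 = 5.
Combined ideal MA = 6 × 5 × 5 = 150.
Effort = load / MA = 150 / 150 = 1 N.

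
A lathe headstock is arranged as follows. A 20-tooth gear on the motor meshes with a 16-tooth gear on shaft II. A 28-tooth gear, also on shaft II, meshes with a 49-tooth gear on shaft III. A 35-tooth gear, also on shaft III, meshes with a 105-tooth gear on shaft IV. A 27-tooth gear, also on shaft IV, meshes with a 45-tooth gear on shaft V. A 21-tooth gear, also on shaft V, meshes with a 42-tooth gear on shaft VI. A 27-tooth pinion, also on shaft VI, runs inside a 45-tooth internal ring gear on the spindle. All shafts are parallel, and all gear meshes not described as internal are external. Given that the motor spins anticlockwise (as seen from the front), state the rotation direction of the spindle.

clockwise

the motor → shaft II: external mesh, 1 reversal → CW.
shaft II → shaft III: external mesh, 1 reversal → CCW.
shaft III → shaft IV: external mesh, 1 reversal → CW.
shaft IV → shaft V: external mesh, 1 reversal → CCW.
shaft V → shaft VI: external mesh, 1 reversal → CW.
shaft VI → the spindle: internal mesh, same direction → CW.
5 reversals in total — an odd number — so the spindle turns opposite to the motor.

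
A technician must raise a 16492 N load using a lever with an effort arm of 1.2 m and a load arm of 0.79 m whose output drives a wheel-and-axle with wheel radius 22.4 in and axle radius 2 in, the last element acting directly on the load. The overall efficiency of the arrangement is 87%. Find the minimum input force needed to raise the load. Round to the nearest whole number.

Lever MA = effort arm / load arm = 1.2/0.79 = 1.519.
Wheel-and-axle MA = R/r = 22.4/2 = 11.2.
Combined ideal MA = 1.519 × 11.2 = 17.013.
Actual MA = 17.013 × 0.87 = 14.801.
Effort = load / actual MA = 16492 / 14.801 = 1114.2 N.

1114 N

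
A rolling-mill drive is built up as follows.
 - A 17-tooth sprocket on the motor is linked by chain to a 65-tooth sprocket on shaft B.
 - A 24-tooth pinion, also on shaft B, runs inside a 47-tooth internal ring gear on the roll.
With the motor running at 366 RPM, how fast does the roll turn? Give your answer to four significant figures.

48.88 RPM

the motor → shaft B (chain, 65/17): 366 ÷ 3.8235 = 95.723 RPM
shaft B → the roll (internal gear, 47/24): 95.723 ÷ 1.9583 = 48.88 RPM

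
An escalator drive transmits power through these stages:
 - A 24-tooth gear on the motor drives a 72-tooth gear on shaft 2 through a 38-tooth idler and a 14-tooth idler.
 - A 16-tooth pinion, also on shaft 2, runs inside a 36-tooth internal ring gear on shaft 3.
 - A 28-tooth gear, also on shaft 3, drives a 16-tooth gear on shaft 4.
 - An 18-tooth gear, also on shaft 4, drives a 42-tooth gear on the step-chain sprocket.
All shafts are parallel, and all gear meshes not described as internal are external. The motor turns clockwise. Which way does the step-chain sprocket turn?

the motor → shaft 2: driver → idler → idler → driven is 3 external meshes, 3 reversals → CCW.
shaft 2 → shaft 3: internal mesh, same direction → CCW.
shaft 3 → shaft 4: external mesh, 1 reversal → CW.
shaft 4 → the step-chain sprocket: external mesh, 1 reversal → CCW.
5 reversals in total — an odd number — so the step-chain sprocket turns opposite to the motor.

counterclockwise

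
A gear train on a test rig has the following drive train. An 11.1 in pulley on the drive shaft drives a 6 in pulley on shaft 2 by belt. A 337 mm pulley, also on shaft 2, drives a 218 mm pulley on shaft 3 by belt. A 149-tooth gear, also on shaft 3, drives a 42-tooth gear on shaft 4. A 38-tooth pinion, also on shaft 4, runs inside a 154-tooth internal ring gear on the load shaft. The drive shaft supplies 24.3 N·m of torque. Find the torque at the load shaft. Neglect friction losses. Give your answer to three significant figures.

belt 6/11.1 = 0.54054 → τ = 24.3·0.54054 = 13.135 N·m
belt 218/337 = 0.64688 → τ = 13.135·0.64688 = 8.4969 N·m
gear mesh 42/149 = 0.28188 → τ = 8.4969·0.28188 = 2.3951 N·m
internal gear 154/38 = 4.0526 → τ = 2.3951·4.0526 = 9.7065 N·m

9.71 N·m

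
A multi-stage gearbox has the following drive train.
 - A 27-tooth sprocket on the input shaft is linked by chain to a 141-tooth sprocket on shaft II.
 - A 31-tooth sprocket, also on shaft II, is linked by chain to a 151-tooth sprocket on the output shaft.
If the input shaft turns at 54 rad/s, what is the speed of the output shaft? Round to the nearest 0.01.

2.12 rad/s

Chain: ratio = 141/27 = 5.2222, so shaft II turns at 54 / 5.2222 = 10.34 rad/s.
Chain: ratio = 151/31 = 4.871, so the output shaft turns at 10.34 / 4.871 = 2.1229 rad/s.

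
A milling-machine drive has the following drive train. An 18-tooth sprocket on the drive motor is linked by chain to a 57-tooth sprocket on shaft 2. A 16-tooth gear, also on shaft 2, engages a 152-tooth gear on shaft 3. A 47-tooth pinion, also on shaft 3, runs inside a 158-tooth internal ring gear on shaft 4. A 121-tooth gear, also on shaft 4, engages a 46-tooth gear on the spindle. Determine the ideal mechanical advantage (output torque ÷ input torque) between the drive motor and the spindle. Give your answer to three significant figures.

Each stage contributes driven/driver: chain 57/18 = 3.1667, gear mesh 152/16 = 9.5, internal gear 158/47 = 3.3617, gear mesh 46/121 = 0.38017.
Overall: 3.1667 × 9.5 × 3.3617 × 0.38017 = 38.447.

38.4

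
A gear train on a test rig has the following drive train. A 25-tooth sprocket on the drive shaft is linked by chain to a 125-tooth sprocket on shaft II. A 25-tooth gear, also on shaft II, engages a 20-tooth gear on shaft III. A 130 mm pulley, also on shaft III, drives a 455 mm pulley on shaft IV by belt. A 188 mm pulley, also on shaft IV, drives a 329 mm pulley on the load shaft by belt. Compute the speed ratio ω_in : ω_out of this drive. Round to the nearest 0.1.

24.5

Each stage contributes driven/driver: chain 125/25 = 5, gear mesh 20/25 = 0.8, belt 455/130 = 3.5, belt 329/188 = 1.75.
Overall: 5 × 0.8 × 3.5 × 1.75 = 24.5.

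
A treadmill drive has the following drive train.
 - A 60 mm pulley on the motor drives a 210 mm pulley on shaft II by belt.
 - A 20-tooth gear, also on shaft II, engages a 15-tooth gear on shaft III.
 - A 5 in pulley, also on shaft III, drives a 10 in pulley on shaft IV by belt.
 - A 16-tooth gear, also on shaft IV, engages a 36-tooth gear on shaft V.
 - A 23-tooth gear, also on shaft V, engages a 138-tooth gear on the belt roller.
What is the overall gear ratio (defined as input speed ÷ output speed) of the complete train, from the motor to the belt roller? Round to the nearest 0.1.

70.9

Each stage contributes driven/driver: belt 210/60 = 3.5, gear mesh 15/20 = 0.75, belt 10/5 = 2, gear mesh 36/16 = 2.25, gear mesh 138/23 = 6.
Overall: 3.5 × 0.75 × 2 × 2.25 × 6 = 70.875.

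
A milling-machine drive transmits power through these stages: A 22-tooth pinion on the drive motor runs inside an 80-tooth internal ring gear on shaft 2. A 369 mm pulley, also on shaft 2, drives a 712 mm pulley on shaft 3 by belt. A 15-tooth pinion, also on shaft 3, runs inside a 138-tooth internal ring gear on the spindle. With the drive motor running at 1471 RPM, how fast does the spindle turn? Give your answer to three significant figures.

22.8 RPM

the drive motor → shaft 2 (internal gear, 80/22): 1471 ÷ 3.6364 = 404.53 RPM
shaft 2 → shaft 3 (belt, 712/369): 404.53 ÷ 1.9295 = 209.65 RPM
shaft 3 → the spindle (internal gear, 138/15): 209.65 ÷ 9.2 = 22.788 RPM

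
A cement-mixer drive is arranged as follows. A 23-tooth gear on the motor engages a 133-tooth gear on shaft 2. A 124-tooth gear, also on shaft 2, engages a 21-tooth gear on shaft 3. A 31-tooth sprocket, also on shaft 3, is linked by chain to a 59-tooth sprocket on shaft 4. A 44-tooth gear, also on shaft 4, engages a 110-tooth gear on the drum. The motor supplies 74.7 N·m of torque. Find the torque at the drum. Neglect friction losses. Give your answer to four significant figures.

348.1 N·m

gear mesh 133/23 = 5.7826 → τ = 74.7·5.7826 = 431.96 N·m
gear mesh 21/124 = 0.16935 → τ = 431.96·0.16935 = 73.155 N·m
chain 59/31 = 1.9032 → τ = 73.155·1.9032 = 139.23 N·m
gear mesh 110/44 = 2.5 → τ = 139.23·2.5 = 348.07 N·m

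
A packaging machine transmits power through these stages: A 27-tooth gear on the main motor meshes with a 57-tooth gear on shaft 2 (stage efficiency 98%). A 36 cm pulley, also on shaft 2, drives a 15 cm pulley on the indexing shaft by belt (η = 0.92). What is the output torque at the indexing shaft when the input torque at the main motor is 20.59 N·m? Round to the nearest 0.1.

gear mesh 57/27 = 2.1111 → τ = 20.59·2.1111·0.98 = 42.598 N·m
belt 15/36 = 0.41667 → τ = 42.598·0.41667·0.92 = 16.329 N·m

16.3 N·m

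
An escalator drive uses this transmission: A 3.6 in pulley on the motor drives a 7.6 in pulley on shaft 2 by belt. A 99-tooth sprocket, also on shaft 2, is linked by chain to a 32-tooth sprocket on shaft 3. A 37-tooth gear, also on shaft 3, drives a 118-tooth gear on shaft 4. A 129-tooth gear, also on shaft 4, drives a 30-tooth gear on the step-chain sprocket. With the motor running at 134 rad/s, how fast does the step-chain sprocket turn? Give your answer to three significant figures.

265 rad/s

Belt: ratio = 7.6/3.6 = 2.1111, so shaft 2 turns at 134 / 2.1111 = 63.474 rad/s.
Chain: ratio = 32/99 = 0.32323, so shaft 3 turns at 63.474 / 0.32323 = 196.37 rad/s.
Gear mesh: ratio = 118/37 = 3.1892, so shaft 4 turns at 196.37 / 3.1892 = 61.574 rad/s.
Gear mesh: ratio = 30/129 = 0.23256, so the step-chain sprocket turns at 61.574 / 0.23256 = 264.77 rad/s.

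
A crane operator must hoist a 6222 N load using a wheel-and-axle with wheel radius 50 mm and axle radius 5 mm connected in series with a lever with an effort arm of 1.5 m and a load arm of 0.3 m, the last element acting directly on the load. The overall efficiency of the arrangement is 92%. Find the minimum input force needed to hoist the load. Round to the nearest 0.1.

Wheel-and-axle MA = R/r = 50/5 = 10.
Lever MA = effort arm / load arm = 1.5/0.3 = 5.
Combined ideal MA = 10 × 5 = 50.
Actual MA = 50 × 0.92 = 46.
Effort = load / actual MA = 6222 / 46 = 135.26 N.

135.3 N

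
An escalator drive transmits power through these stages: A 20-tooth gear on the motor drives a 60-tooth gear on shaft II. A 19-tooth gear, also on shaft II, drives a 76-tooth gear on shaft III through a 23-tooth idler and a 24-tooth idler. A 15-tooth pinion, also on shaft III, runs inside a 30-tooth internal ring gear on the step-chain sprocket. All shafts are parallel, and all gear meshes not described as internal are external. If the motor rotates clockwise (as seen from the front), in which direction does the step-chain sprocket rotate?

the motor → shaft II: external mesh, 1 reversal → CCW.
shaft II → shaft III: driver → idler → idler → driven is 3 external meshes, 3 reversals → CW.
shaft III → the step-chain sprocket: internal mesh, same direction → CW.
4 reversals in total — an even number — so the step-chain sprocket turns the same way as the motor.

clockwise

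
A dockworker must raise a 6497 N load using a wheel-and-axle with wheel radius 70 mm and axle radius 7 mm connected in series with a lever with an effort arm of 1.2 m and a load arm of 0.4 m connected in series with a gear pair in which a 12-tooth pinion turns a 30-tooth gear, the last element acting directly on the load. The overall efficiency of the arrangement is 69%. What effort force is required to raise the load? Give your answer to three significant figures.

Wheel-and-axle MA = R/r = 70/7 = 10.
Lever MA = effort arm / load arm = 1.2/0.4 = 3.
Gear pair MA = 30/12 = 2.5.
Combined ideal MA = 10 × 3 × 2.5 = 75.
Actual MA = 75 × 0.69 = 51.75.
Effort = load / actual MA = 6497 / 51.75 = 125.55 N.

126 N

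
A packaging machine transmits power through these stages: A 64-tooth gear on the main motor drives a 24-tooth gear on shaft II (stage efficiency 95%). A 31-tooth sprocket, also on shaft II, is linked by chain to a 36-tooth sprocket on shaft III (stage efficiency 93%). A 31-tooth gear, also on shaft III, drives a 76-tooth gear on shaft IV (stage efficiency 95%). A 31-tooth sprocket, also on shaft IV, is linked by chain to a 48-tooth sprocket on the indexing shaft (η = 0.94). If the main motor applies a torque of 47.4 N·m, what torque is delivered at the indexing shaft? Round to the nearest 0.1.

61.8 N·m

After the gear mesh (24/64): 47.4 × 0.375 × 0.95 = 16.886 N·m
After the chain (36/31): 16.886 × 1.1613 × 0.93 = 18.237 N·m
After the gear mesh (76/31): 18.237 × 2.4516 × 0.95 = 42.475 N·m
After the chain (48/31): 42.475 × 1.5484 × 0.94 = 61.822 N·m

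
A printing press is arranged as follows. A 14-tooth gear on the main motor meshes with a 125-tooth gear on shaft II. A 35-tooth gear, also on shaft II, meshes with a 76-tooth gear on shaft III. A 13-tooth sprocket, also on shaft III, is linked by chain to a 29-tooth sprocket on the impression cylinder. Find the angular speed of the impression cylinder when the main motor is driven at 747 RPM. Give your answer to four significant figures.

17.27 RPM

Gear mesh: ratio = 125/14 = 8.9286, so shaft II turns at 747 / 8.9286 = 83.664 RPM.
Gear mesh: ratio = 76/35 = 2.1714, so shaft III turns at 83.664 / 2.1714 = 38.529 RPM.
Chain: ratio = 29/13 = 2.2308, so the impression cylinder turns at 38.529 / 2.2308 = 17.272 RPM.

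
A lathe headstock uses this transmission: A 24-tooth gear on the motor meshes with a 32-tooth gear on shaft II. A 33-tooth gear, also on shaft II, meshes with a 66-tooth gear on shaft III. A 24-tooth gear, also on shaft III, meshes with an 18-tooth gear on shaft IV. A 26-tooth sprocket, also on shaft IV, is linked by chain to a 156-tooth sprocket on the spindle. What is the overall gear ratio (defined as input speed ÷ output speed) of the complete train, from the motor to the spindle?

Each stage contributes driven/driver: gear mesh 32/24 = 1.3333, gear mesh 66/33 = 2, gear mesh 18/24 = 0.75, chain 156/26 = 6.
Overall: 1.3333 × 2 × 0.75 × 6 = 12.

12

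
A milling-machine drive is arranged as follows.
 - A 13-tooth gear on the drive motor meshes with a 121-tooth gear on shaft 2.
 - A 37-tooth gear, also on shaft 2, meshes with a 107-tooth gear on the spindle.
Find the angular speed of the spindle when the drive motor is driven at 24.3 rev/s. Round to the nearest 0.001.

gear mesh 121/13 = 9.3077 → 24.3/9.3077 = 2.6107 rev/s
gear mesh 107/37 = 2.8919 → 2.6107/2.8919 = 0.90278 rev/s

0.903 rev/s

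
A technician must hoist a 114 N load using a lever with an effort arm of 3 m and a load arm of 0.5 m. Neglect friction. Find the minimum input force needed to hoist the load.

19 N

Lever MA = effort arm / load arm = 3/0.5 = 6.
Effort = load / MA = 114 / 6 = 19 N.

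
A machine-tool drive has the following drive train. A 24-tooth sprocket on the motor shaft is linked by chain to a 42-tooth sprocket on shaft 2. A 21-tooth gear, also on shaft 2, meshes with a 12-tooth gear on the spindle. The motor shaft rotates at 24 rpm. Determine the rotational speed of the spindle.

24 rpm

Chain: ratio = 42/24 = 1.75, so shaft 2 turns at 24 / 1.75 = 13.714 rpm.
Gear mesh: ratio = 12/21 = 0.57143, so the spindle turns at 13.714 / 0.57143 = 24 rpm.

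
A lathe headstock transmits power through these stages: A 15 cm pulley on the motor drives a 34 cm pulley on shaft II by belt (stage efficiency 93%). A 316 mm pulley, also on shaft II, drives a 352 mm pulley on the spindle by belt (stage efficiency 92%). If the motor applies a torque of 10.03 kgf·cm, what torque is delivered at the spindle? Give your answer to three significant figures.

After the belt (34/15): 10.03 × 2.2667 × 0.93 = 21.143 kgf·cm
After the belt (352/316): 21.143 × 1.1139 × 0.92 = 21.668 kgf·cm

21.7 kgf·cm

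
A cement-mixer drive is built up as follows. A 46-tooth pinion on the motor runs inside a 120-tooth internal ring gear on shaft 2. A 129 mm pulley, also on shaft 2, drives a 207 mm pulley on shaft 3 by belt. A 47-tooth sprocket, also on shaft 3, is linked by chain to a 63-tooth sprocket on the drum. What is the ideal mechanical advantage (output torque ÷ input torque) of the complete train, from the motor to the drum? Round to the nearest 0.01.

5.61

Each stage contributes driven/driver: internal gear 120/46 = 2.6087, belt 207/129 = 1.6047, chain 63/47 = 1.3404.
Overall: 2.6087 × 1.6047 × 1.3404 = 5.6111.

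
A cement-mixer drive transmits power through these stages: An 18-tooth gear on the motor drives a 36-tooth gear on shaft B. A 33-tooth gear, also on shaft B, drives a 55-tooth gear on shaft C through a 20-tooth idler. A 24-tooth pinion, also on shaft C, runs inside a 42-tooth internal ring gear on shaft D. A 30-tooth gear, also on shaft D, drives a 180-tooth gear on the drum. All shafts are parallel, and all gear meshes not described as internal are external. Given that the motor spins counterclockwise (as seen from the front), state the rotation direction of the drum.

the motor → shaft B: external mesh, 1 reversal → CW.
shaft B → shaft C: driver → idler → driven is 2 external meshes, 2 reversals → CW.
shaft C → shaft D: internal mesh, same direction → CW.
shaft D → the drum: external mesh, 1 reversal → CCW.
4 reversals in total — an even number — so the drum turns the same way as the motor.

counterclockwise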